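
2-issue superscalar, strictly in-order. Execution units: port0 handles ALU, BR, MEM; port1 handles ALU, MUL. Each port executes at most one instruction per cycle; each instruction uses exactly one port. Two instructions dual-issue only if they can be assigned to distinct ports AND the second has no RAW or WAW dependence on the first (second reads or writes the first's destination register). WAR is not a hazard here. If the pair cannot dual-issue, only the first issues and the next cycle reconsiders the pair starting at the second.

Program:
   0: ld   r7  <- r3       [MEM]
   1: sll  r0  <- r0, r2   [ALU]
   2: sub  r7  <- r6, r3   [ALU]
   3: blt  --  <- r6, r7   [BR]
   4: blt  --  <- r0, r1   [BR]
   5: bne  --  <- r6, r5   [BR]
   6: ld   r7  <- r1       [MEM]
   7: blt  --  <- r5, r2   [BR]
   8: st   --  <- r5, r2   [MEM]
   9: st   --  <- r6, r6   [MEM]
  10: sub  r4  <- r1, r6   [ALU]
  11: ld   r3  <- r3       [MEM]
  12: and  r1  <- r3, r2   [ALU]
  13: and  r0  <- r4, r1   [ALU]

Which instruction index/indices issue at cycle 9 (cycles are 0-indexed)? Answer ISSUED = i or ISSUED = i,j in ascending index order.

0. ld.MEM+sll.ALU @i0&i1  | dual
1. sub.ALU @i2  | RAW r7
2. blt.BR @i3  | no-port BR/BR
3. blt.BR @i4  | no-port BR/BR
4. bne.BR @i5  | no-port BR/MEM
5. ld.MEM @i6  | no-port MEM/BR
6. blt.BR @i7  | no-port BR/MEM
7. st.MEM @i8  | no-port MEM/MEM
8. st.MEM+sub.ALU @i9&i10  | dual
9. ld.MEM @i11  | RAW r3
10. and.ALU @i12  | RAW r1
11. and.ALU @i13  | tail

ISSUED = 11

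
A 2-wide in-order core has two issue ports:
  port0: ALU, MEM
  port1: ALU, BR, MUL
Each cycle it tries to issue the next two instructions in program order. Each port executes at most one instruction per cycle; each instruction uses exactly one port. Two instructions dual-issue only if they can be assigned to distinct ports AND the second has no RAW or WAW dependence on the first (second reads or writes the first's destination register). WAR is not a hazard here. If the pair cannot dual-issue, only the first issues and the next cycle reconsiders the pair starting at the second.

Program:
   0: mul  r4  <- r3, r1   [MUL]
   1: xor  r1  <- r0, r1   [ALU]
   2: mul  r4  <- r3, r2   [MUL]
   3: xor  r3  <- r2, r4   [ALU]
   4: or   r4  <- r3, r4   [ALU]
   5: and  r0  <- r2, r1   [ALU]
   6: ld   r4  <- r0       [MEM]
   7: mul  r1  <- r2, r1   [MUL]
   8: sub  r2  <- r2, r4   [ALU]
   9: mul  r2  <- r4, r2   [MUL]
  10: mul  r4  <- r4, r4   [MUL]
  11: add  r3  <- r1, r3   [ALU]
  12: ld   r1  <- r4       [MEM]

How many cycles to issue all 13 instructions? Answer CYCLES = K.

CYCLES = 9

t=0 i0/i1:mul;xor ; 2-wide
t=1 i2:mul ; RAW r4
t=2 i3:xor ; RAW r3
t=3 i4/i5:or;and ; 2-wide
t=4 i6/i7:ld;mul ; 2-wide
t=5 i8:sub ; RAW+WAW r2
t=6 i9:mul ; no-port MUL/MUL
t=7 i10/i11:mul;add ; 2-wide
t=8 i12:ld ; tail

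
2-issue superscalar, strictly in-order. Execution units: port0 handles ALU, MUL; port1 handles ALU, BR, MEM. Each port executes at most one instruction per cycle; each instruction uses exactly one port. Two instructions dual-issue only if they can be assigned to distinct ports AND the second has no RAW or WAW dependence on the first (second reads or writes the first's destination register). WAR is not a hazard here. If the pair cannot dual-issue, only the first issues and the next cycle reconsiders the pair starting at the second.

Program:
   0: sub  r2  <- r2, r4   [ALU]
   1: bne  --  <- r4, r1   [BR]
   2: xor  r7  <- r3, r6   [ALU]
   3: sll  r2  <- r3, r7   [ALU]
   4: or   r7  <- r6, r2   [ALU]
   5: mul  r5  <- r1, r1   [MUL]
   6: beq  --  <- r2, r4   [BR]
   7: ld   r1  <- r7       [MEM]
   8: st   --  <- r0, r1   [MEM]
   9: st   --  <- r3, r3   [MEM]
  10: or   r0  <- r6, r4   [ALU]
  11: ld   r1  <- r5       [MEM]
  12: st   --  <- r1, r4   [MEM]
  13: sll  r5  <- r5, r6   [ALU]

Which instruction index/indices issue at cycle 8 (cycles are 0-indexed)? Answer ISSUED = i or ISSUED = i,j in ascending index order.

[0] i0&i1  sub.ALU+bne.BR  -- dual
[1] i2  xor.ALU  -- RAW r7
[2] i3  sll.ALU  -- RAW r2
[3] i4&i5  or.ALU+mul.MUL  -- dual
[4] i6  beq.BR  -- no-port BR/MEM
[5] i7  ld.MEM  -- no-port MEM/MEM
[6] i8  st.MEM  -- no-port MEM/MEM
[7] i9&i10  st.MEM+or.ALU  -- dual
[8] i11  ld.MEM  -- no-port MEM/MEM
[9] i12&i13  st.MEM+sll.ALU  -- dual

ISSUED = 11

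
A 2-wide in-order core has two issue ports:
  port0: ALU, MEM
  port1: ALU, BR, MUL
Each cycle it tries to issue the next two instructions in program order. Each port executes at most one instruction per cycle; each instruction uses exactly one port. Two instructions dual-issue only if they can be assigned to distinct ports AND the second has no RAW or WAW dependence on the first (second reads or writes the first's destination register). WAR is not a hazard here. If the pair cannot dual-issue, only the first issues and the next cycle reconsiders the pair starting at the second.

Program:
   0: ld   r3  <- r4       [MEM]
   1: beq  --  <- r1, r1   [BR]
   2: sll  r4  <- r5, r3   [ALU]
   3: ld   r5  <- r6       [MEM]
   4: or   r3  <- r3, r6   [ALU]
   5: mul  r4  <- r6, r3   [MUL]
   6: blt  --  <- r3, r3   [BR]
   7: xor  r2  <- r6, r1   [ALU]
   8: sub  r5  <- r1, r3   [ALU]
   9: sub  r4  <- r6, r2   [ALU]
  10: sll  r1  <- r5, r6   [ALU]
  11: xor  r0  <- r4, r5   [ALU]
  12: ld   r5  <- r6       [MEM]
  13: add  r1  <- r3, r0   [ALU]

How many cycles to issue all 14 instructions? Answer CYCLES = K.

c0: i0&i1 ld+beq  dual
c1: i2&i3 sll+ld  dual
c2: i4 or  RAW r3
c3: i5 mul  no-port MUL/BR
c4: i6&i7 blt+xor  dual
c5: i8&i9 sub+sub  dual
c6: i10&i11 sll+xor  dual
c7: i12&i13 ld+add  dual

CYCLES = 8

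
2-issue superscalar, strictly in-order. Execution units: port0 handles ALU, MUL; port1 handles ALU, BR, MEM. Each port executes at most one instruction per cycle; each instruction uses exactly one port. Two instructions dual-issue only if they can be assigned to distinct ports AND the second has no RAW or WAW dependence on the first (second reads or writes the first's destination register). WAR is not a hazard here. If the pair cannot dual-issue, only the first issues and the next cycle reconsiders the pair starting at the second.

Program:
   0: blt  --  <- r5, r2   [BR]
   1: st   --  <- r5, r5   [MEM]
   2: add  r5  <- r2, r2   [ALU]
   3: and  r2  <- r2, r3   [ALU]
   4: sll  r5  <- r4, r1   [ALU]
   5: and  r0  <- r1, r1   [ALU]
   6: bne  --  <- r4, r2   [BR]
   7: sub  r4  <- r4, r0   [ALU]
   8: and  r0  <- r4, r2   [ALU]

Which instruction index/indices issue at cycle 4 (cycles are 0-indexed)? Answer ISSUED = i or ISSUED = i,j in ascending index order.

  cy0 -> i0 (blt) no-port BR/MEM
  cy1 -> i1/i2 (st/add) pair
  cy2 -> i3/i4 (and/sll) pair
  cy3 -> i5/i6 (and/bne) pair
  cy4 -> i7 (sub) RAW r4
  cy5 -> i8 (and) tail

ISSUED = 7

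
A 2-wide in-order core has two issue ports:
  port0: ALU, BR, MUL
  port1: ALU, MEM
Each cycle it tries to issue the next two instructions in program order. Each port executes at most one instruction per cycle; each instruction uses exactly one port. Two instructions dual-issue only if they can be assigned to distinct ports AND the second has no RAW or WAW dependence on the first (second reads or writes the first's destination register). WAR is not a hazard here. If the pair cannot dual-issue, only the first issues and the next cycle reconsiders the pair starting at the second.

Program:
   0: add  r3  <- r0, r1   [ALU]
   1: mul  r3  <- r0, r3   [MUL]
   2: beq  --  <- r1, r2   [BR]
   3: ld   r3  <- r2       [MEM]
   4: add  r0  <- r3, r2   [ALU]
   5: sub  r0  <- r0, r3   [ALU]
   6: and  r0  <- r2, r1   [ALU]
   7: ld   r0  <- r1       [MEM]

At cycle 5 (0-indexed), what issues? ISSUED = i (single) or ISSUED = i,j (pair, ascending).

0. add.ALU @i0  | RAW+WAW r3
1. mul.MUL @i1  | no-port MUL/BR
2. beq.BR/ld.MEM @i2/i3  | pair
3. add.ALU @i4  | RAW+WAW r0
4. sub.ALU @i5  | WAW r0
5. and.ALU @i6  | WAW r0
6. ld.MEM @i7  | tail

ISSUED = 6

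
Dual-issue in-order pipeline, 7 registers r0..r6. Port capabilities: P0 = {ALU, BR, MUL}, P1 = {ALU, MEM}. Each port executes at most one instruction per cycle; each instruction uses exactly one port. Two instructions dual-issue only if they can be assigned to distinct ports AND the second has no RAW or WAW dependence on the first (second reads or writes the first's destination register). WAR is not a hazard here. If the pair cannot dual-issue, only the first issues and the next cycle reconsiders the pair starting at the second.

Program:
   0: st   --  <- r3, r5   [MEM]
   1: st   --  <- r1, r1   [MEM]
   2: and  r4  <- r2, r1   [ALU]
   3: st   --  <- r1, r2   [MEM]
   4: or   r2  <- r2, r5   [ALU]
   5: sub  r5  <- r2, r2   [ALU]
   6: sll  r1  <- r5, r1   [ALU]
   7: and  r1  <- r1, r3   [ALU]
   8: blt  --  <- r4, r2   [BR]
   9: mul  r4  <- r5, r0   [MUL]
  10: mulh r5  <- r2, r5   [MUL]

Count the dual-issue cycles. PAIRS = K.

PAIRS = 3

#0 head=0: st i0 no-port MEM/MEM
#1 head=1: st+and i1/i2 pair
#2 head=3: st+or i3/i4 pair
#3 head=5: sub i5 RAW r5
#4 head=6: sll i6 RAW+WAW r1
#5 head=7: and+blt i7/i8 pair
#6 head=9: mul i9 no-port MUL/MUL
#7 head=10: mulh i10 tail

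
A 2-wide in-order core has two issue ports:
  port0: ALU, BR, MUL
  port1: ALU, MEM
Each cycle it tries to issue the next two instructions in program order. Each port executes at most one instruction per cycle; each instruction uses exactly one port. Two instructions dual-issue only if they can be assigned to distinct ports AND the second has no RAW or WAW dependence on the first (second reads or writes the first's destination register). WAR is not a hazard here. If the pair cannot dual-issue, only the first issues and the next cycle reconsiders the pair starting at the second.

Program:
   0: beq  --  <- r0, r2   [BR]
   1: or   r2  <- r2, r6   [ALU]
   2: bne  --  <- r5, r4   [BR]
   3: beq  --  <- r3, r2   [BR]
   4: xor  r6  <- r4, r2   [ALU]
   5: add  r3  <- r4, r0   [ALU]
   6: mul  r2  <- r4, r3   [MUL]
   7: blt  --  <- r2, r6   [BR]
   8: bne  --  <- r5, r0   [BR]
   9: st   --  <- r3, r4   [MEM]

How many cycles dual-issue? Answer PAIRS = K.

PAIRS = 3

[0] i0,i1  beq;or  -- 2-wide
[1] i2  bne  -- no-port BR/BR
[2] i3,i4  beq;xor  -- 2-wide
[3] i5  add  -- RAW r3
[4] i6  mul  -- no-port MUL/BR
[5] i7  blt  -- no-port BR/BR
[6] i8,i9  bne;st  -- 2-wide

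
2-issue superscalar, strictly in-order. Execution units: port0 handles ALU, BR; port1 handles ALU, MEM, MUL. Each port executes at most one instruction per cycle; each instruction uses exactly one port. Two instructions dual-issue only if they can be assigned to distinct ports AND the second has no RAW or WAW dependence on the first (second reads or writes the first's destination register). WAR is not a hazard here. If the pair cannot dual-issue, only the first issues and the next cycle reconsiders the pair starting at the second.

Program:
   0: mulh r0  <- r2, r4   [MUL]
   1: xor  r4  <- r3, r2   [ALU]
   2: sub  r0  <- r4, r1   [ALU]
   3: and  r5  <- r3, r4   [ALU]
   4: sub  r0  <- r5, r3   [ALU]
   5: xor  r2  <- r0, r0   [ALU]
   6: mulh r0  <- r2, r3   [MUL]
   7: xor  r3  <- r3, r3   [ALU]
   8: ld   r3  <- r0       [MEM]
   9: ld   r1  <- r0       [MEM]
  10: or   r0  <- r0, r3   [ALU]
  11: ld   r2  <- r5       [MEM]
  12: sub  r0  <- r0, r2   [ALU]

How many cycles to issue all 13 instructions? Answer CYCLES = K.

CYCLES = 9

t=0 i0&i1:mulh;xor ; pair
t=1 i2&i3:sub;and ; pair
t=2 i4:sub ; RAW r0
t=3 i5:xor ; RAW r2
t=4 i6&i7:mulh;xor ; pair
t=5 i8:ld ; no-port MEM/MEM
t=6 i9&i10:ld;or ; pair
t=7 i11:ld ; RAW r2
t=8 i12:sub ; tail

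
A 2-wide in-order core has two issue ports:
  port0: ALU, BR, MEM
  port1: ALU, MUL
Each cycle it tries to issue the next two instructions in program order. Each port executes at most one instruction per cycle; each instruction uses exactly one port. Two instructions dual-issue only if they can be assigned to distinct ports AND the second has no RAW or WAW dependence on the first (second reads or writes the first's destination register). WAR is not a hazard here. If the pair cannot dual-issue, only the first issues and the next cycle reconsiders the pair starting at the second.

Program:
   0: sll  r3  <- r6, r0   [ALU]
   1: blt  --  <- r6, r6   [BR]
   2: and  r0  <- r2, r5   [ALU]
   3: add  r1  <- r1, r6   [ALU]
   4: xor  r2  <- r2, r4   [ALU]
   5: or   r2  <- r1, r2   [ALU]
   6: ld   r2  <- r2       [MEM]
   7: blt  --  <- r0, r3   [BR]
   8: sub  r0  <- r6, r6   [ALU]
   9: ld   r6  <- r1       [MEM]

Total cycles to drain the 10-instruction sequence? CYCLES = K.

  cy0 -> i0/i1 (sll.ALU/blt.BR) 2-wide
  cy1 -> i2/i3 (and.ALU/add.ALU) 2-wide
  cy2 -> i4 (xor.ALU) RAW+WAW r2
  cy3 -> i5 (or.ALU) RAW+WAW r2
  cy4 -> i6 (ld.MEM) no-port MEM/BR
  cy5 -> i7/i8 (blt.BR/sub.ALU) 2-wide
  cy6 -> i9 (ld.MEM) tail

CYCLES = 7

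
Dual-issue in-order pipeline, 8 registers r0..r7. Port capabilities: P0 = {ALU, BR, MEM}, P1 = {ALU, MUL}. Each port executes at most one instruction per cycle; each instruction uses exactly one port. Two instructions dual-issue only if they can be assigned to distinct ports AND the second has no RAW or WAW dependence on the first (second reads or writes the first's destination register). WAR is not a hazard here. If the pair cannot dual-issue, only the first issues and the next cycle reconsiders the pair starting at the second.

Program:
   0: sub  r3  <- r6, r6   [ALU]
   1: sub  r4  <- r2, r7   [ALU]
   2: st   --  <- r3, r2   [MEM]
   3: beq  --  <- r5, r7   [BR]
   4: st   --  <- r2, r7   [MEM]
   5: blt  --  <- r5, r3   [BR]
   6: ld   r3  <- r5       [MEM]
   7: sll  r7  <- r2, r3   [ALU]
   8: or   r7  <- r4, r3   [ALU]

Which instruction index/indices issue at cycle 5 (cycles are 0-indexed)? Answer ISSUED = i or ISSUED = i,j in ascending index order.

[0] i0&i1  sub sub  -- 2-wide
[1] i2  st  -- no-port MEM/BR
[2] i3  beq  -- no-port BR/MEM
[3] i4  st  -- no-port MEM/BR
[4] i5  blt  -- no-port BR/MEM
[5] i6  ld  -- RAW r3
[6] i7  sll  -- WAW r7
[7] i8  or  -- tail

ISSUED = 6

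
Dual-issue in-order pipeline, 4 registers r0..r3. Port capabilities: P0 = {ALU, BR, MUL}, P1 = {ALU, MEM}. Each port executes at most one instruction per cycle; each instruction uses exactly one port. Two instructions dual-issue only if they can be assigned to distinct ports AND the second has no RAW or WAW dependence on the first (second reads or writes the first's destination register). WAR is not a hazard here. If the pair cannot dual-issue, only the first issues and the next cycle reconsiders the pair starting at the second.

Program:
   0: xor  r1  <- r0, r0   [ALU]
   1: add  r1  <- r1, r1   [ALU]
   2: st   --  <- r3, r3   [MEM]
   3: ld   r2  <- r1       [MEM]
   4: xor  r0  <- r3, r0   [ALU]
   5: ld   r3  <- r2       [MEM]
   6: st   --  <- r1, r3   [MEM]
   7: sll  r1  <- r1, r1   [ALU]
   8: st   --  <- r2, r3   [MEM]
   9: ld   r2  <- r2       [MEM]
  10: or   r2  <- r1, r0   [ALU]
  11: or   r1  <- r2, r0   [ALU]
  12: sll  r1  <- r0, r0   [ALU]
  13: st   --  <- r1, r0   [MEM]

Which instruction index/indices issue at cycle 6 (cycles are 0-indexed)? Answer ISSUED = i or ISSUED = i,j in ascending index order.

c0: i0 xor  RAW+WAW r1
c1: i1&i2 add st  dual
c2: i3&i4 ld xor  dual
c3: i5 ld  no-port MEM/MEM
c4: i6&i7 st sll  dual
c5: i8 st  no-port MEM/MEM
c6: i9 ld  WAW r2
c7: i10 or  RAW r2
c8: i11 or  WAW r1
c9: i12 sll  RAW r1
c10: i13 st  tail

ISSUED = 9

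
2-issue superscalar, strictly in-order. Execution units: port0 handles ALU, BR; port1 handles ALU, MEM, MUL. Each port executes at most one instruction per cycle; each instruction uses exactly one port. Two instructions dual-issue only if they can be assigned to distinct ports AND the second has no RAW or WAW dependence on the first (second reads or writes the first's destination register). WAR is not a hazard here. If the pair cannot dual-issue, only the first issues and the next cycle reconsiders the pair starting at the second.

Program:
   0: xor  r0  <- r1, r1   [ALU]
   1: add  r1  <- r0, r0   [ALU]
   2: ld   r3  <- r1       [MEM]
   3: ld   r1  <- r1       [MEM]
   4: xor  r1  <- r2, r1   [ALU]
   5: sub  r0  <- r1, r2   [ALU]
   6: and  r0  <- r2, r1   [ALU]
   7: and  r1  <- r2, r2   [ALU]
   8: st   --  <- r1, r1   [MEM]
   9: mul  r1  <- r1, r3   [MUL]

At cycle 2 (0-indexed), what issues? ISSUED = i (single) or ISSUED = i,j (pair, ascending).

ISSUED = 2

[0] i0  xor  -- RAW r0
[1] i1  add  -- RAW r1
[2] i2  ld  -- no-port MEM/MEM
[3] i3  ld  -- RAW+WAW r1
[4] i4  xor  -- RAW r1
[5] i5  sub  -- WAW r0
[6] i6,i7  and;and  -- pair
[7] i8  st  -- no-port MEM/MUL
[8] i9  mul  -- tail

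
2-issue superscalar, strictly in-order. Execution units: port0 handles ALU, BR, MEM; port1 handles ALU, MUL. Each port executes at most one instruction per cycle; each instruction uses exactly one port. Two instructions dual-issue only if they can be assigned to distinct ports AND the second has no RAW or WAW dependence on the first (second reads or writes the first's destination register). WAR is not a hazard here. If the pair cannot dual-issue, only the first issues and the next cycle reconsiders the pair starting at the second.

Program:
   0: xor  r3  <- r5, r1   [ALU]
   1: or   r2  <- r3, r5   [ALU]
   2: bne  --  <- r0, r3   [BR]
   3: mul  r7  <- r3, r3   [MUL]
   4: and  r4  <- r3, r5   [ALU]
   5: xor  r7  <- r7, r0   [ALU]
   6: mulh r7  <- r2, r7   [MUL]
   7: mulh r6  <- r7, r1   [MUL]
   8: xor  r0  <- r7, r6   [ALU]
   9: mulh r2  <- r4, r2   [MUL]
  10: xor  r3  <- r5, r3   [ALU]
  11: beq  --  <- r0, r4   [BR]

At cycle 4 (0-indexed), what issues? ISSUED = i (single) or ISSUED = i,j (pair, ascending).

ISSUED = 6

t=0 i0:xor.ALU ; RAW r3
t=1 i1+i2:or.ALU;bne.BR ; 2-wide
t=2 i3+i4:mul.MUL;and.ALU ; 2-wide
t=3 i5:xor.ALU ; RAW+WAW r7
t=4 i6:mulh.MUL ; no-port MUL/MUL
t=5 i7:mulh.MUL ; RAW r6
t=6 i8+i9:xor.ALU;mulh.MUL ; 2-wide
t=7 i10+i11:xor.ALU;beq.BR ; 2-wide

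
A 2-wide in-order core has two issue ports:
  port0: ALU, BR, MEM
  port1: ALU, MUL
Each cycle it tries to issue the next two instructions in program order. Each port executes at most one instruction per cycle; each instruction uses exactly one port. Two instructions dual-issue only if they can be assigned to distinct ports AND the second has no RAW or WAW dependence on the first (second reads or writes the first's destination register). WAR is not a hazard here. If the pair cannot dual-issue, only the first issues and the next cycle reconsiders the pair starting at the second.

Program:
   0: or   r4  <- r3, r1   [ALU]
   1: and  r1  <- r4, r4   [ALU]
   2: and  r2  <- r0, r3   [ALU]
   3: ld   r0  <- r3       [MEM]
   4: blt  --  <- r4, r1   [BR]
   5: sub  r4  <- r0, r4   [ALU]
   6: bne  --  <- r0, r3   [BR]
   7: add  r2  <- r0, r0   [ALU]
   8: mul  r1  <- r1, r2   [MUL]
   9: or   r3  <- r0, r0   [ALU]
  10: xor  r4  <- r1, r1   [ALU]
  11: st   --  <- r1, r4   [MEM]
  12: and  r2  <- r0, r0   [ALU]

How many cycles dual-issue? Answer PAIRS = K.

PAIRS = 5

  cy0 -> i0 (or.ALU) RAW r4
  cy1 -> i1&i2 (and.ALU and.ALU) dual
  cy2 -> i3 (ld.MEM) no-port MEM/BR
  cy3 -> i4&i5 (blt.BR sub.ALU) dual
  cy4 -> i6&i7 (bne.BR add.ALU) dual
  cy5 -> i8&i9 (mul.MUL or.ALU) dual
  cy6 -> i10 (xor.ALU) RAW r4
  cy7 -> i11&i12 (st.MEM and.ALU) dual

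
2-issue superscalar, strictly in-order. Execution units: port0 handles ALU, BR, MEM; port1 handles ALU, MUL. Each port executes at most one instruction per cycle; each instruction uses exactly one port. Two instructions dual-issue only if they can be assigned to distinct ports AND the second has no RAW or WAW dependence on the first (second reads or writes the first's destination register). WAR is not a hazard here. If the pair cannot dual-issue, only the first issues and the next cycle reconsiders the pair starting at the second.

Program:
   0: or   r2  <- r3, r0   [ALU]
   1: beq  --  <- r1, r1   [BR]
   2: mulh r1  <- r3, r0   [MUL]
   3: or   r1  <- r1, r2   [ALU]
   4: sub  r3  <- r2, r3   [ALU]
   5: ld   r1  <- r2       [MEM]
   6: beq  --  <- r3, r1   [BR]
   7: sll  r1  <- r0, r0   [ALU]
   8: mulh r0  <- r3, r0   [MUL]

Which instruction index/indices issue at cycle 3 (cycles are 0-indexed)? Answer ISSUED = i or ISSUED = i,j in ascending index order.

c0: i0/i1 or.ALU;beq.BR  dual
c1: i2 mulh.MUL  RAW+WAW r1
c2: i3/i4 or.ALU;sub.ALU  dual
c3: i5 ld.MEM  no-port MEM/BR
c4: i6/i7 beq.BR;sll.ALU  dual
c5: i8 mulh.MUL  tail

ISSUED = 5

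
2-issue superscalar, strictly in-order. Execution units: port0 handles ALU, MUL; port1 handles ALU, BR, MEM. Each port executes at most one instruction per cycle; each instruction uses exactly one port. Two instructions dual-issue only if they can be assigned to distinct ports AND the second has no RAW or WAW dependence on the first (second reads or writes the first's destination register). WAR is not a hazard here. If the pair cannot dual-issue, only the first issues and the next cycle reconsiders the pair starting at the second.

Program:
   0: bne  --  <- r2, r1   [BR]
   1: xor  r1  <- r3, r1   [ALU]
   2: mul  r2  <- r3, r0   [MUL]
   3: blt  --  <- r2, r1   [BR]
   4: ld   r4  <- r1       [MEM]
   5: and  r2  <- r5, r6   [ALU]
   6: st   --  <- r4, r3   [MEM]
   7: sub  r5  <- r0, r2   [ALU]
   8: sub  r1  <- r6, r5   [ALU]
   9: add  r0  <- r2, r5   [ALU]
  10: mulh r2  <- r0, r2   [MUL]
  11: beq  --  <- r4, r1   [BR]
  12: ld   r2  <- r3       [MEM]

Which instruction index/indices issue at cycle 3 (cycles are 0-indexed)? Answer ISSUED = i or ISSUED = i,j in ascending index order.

ISSUED = 4,5

#0 head=0: bne.BR;xor.ALU i0,i1 pair
#1 head=2: mul.MUL i2 RAW r2
#2 head=3: blt.BR i3 no-port BR/MEM
#3 head=4: ld.MEM;and.ALU i4,i5 pair
#4 head=6: st.MEM;sub.ALU i6,i7 pair
#5 head=8: sub.ALU;add.ALU i8,i9 pair
#6 head=10: mulh.MUL;beq.BR i10,i11 pair
#7 head=12: ld.MEM i12 tail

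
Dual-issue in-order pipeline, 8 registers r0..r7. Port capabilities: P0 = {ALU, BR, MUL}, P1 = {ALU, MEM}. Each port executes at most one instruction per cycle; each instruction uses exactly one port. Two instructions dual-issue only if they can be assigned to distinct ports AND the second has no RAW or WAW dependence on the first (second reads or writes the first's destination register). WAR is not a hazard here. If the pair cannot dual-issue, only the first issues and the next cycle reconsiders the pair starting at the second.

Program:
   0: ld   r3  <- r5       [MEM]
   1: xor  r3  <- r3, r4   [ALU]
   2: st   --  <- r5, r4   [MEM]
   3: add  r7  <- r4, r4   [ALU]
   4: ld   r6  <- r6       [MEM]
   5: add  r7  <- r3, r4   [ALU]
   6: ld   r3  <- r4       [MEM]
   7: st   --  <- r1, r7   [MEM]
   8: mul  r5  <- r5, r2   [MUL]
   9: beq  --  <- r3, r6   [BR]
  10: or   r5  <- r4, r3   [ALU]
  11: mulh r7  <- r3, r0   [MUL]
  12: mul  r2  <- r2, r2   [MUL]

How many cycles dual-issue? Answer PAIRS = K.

0. ld @i0  | RAW+WAW r3
1. xor st @i1+i2  | pair
2. add ld @i3+i4  | pair
3. add ld @i5+i6  | pair
4. st mul @i7+i8  | pair
5. beq or @i9+i10  | pair
6. mulh @i11  | no-port MUL/MUL
7. mul @i12  | tail

PAIRS = 5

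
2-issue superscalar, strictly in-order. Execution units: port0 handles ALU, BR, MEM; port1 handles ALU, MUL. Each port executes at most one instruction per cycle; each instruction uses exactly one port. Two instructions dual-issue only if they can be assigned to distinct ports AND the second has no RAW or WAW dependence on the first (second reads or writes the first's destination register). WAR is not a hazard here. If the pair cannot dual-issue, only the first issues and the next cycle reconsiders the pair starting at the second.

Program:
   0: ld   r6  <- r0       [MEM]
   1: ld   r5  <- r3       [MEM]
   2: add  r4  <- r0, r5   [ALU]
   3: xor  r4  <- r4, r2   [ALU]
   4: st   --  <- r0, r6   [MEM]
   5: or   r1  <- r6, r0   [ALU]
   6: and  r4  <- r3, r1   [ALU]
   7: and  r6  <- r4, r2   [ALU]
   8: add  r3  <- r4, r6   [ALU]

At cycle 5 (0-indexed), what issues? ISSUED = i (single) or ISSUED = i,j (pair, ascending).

c0: i0 ld  no-port MEM/MEM
c1: i1 ld  RAW r5
c2: i2 add  RAW+WAW r4
c3: i3+i4 xor;st  dual
c4: i5 or  RAW r1
c5: i6 and  RAW r4
c6: i7 and  RAW r6
c7: i8 add  tail

ISSUED = 6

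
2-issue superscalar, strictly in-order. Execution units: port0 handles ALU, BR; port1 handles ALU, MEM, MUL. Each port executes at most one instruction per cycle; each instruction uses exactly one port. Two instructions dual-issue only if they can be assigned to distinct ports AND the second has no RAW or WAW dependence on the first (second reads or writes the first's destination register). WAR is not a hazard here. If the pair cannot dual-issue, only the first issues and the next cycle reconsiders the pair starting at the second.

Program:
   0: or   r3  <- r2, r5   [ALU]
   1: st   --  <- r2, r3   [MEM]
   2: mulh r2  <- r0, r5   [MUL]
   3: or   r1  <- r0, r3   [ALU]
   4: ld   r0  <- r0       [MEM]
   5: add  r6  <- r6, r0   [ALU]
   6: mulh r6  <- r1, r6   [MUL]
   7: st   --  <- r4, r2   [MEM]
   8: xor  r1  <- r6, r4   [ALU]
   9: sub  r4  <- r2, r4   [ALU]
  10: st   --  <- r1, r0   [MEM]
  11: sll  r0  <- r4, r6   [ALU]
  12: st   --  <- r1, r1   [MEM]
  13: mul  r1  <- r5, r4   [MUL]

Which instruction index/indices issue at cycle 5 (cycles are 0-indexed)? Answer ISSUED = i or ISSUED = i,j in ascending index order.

0. or.ALU @i0  | RAW r3
1. st.MEM @i1  | no-port MEM/MUL
2. mulh.MUL or.ALU @i2/i3  | pair
3. ld.MEM @i4  | RAW r0
4. add.ALU @i5  | RAW+WAW r6
5. mulh.MUL @i6  | no-port MUL/MEM
6. st.MEM xor.ALU @i7/i8  | pair
7. sub.ALU st.MEM @i9/i10  | pair
8. sll.ALU st.MEM @i11/i12  | pair
9. mul.MUL @i13  | tail

ISSUED = 6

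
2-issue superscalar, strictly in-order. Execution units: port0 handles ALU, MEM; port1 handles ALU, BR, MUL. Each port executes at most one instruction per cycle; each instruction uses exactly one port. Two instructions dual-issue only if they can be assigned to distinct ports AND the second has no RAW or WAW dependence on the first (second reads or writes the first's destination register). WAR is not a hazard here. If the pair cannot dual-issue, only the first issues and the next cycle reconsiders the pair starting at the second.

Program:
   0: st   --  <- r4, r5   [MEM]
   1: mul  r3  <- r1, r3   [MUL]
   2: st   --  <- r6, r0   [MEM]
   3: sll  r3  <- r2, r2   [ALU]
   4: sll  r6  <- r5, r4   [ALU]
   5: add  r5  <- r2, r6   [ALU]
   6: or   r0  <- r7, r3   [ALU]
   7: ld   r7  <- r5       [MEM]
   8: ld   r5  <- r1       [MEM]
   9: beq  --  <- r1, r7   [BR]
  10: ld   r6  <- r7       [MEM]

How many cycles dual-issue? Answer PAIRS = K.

PAIRS = 4

t=0 i0&i1:st.MEM/mul.MUL ; dual
t=1 i2&i3:st.MEM/sll.ALU ; dual
t=2 i4:sll.ALU ; RAW r6
t=3 i5&i6:add.ALU/or.ALU ; dual
t=4 i7:ld.MEM ; no-port MEM/MEM
t=5 i8&i9:ld.MEM/beq.BR ; dual
t=6 i10:ld.MEM ; tail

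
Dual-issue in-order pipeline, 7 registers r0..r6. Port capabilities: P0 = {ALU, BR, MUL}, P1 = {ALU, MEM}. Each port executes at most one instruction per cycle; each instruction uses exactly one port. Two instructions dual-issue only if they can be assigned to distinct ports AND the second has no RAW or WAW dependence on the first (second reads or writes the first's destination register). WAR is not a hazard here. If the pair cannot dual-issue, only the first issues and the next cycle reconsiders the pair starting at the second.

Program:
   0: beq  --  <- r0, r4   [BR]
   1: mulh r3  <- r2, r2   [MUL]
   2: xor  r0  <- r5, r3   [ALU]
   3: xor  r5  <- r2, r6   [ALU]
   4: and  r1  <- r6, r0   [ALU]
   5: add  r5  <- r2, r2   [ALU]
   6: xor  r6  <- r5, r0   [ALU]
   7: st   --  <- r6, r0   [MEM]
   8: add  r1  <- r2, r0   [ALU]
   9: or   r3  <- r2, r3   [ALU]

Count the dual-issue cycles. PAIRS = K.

PAIRS = 3

[0] i0  beq.BR  -- no-port BR/MUL
[1] i1  mulh.MUL  -- RAW r3
[2] i2/i3  xor.ALU;xor.ALU  -- pair
[3] i4/i5  and.ALU;add.ALU  -- pair
[4] i6  xor.ALU  -- RAW r6
[5] i7/i8  st.MEM;add.ALU  -- pair
[6] i9  or.ALU  -- tail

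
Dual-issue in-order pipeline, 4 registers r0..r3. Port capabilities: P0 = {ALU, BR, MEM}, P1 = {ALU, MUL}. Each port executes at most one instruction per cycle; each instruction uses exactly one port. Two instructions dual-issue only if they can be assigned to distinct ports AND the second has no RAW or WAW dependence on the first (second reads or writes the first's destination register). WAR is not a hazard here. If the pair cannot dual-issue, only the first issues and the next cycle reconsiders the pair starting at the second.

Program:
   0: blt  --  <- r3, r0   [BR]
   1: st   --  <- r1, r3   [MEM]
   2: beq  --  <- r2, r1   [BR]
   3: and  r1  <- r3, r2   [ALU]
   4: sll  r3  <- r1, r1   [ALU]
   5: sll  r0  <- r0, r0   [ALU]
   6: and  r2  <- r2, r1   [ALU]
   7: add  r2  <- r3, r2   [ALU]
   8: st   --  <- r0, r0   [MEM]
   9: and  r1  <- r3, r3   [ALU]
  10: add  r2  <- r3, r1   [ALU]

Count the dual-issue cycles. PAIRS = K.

  cy0 -> i0 (blt.BR) no-port BR/MEM
  cy1 -> i1 (st.MEM) no-port MEM/BR
  cy2 -> i2+i3 (beq.BR/and.ALU) dual
  cy3 -> i4+i5 (sll.ALU/sll.ALU) dual
  cy4 -> i6 (and.ALU) RAW+WAW r2
  cy5 -> i7+i8 (add.ALU/st.MEM) dual
  cy6 -> i9 (and.ALU) RAW r1
  cy7 -> i10 (add.ALU) tail

PAIRS = 3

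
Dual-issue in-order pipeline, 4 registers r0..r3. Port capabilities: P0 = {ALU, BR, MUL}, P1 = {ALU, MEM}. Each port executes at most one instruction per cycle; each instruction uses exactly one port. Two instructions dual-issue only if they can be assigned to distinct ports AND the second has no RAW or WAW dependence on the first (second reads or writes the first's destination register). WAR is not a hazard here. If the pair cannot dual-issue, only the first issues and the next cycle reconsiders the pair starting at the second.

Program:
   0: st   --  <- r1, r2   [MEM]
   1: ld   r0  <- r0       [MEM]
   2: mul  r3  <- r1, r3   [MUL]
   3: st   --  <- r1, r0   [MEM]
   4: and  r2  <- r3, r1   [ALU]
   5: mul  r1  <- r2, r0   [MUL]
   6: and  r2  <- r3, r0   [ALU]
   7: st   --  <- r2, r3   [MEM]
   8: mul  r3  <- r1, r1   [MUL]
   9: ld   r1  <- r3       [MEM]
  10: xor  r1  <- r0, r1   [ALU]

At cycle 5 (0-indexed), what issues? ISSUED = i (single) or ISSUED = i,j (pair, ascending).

ISSUED = 9

  cy0 -> i0 (st) no-port MEM/MEM
  cy1 -> i1,i2 (ld+mul) 2-wide
  cy2 -> i3,i4 (st+and) 2-wide
  cy3 -> i5,i6 (mul+and) 2-wide
  cy4 -> i7,i8 (st+mul) 2-wide
  cy5 -> i9 (ld) RAW+WAW r1
  cy6 -> i10 (xor) tail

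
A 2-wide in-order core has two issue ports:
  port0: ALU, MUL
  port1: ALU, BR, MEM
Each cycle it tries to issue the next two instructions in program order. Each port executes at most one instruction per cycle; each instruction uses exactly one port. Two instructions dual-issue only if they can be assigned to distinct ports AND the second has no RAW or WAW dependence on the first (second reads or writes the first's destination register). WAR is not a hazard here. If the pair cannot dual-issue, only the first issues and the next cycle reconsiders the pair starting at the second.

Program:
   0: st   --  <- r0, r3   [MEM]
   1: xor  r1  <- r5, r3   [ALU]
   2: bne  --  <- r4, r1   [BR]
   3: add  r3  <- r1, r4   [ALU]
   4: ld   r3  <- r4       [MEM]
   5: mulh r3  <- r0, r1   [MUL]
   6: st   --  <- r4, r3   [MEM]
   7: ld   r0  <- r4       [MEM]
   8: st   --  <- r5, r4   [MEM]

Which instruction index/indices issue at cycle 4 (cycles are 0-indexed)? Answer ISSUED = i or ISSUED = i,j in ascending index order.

#0 head=0: st;xor i0+i1 pair
#1 head=2: bne;add i2+i3 pair
#2 head=4: ld i4 WAW r3
#3 head=5: mulh i5 RAW r3
#4 head=6: st i6 no-port MEM/MEM
#5 head=7: ld i7 no-port MEM/MEM
#6 head=8: st i8 tail

ISSUED = 6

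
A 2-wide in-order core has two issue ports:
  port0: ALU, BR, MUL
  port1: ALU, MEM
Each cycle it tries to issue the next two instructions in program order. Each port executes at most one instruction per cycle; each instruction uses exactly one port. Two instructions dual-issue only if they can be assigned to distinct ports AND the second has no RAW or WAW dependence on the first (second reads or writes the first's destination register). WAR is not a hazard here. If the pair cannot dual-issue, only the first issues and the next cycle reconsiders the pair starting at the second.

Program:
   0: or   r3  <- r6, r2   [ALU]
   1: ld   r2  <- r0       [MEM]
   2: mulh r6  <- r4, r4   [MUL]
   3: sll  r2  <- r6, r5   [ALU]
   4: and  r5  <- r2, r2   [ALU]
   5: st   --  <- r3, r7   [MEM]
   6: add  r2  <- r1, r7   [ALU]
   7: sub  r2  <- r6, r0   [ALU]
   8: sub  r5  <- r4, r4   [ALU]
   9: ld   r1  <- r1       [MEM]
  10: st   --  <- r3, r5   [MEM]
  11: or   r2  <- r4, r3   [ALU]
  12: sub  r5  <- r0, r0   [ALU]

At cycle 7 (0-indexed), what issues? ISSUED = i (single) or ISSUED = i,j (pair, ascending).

ISSUED = 10,11

t=0 i0/i1:or.ALU;ld.MEM ; dual
t=1 i2:mulh.MUL ; RAW r6
t=2 i3:sll.ALU ; RAW r2
t=3 i4/i5:and.ALU;st.MEM ; dual
t=4 i6:add.ALU ; WAW r2
t=5 i7/i8:sub.ALU;sub.ALU ; dual
t=6 i9:ld.MEM ; no-port MEM/MEM
t=7 i10/i11:st.MEM;or.ALU ; dual
t=8 i12:sub.ALU ; tail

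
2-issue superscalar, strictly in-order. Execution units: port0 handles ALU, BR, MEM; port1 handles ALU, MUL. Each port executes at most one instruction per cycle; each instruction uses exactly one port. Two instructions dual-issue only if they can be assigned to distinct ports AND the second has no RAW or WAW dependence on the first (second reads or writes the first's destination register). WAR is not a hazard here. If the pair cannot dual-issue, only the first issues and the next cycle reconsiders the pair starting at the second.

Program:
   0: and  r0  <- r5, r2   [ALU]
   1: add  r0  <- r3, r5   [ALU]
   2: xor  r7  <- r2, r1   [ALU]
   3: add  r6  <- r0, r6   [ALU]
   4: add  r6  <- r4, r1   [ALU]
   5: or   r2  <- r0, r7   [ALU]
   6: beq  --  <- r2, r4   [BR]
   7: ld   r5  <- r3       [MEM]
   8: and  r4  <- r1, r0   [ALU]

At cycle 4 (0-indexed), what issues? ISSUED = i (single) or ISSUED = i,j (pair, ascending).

ISSUED = 6

t=0 i0:and.ALU ; WAW r0
t=1 i1+i2:add.ALU;xor.ALU ; pair
t=2 i3:add.ALU ; WAW r6
t=3 i4+i5:add.ALU;or.ALU ; pair
t=4 i6:beq.BR ; no-port BR/MEM
t=5 i7+i8:ld.MEM;and.ALU ; pair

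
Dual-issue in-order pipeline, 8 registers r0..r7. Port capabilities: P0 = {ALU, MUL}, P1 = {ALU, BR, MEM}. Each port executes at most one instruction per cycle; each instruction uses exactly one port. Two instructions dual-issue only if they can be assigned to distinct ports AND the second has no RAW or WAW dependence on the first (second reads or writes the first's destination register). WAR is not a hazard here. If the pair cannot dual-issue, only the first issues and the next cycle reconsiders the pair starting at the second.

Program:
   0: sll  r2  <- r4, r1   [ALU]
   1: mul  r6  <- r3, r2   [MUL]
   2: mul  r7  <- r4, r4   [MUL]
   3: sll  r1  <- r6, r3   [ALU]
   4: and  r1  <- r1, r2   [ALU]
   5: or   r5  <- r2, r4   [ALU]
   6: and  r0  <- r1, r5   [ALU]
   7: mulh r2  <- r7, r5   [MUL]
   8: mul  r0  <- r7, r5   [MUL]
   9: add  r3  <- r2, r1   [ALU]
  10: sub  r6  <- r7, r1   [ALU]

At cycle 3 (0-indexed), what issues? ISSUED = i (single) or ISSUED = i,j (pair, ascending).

ISSUED = 4,5

t=0 i0:sll.ALU ; RAW r2
t=1 i1:mul.MUL ; no-port MUL/MUL
t=2 i2+i3:mul.MUL/sll.ALU ; pair
t=3 i4+i5:and.ALU/or.ALU ; pair
t=4 i6+i7:and.ALU/mulh.MUL ; pair
t=5 i8+i9:mul.MUL/add.ALU ; pair
t=6 i10:sub.ALU ; tail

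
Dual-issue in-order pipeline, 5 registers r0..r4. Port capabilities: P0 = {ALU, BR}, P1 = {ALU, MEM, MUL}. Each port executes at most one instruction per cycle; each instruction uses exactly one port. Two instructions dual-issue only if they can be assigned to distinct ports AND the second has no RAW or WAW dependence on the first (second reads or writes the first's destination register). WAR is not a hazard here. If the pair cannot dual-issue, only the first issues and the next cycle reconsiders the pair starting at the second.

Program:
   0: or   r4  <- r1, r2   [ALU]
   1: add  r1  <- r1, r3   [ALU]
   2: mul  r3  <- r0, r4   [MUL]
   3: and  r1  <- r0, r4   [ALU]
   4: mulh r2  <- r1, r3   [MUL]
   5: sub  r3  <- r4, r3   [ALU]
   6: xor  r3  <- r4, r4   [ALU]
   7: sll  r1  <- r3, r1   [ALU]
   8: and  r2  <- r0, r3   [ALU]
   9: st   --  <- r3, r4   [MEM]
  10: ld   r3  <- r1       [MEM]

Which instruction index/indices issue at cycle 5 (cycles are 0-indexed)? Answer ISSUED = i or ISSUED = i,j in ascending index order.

ISSUED = 9

c0: i0&i1 or.ALU;add.ALU  pair
c1: i2&i3 mul.MUL;and.ALU  pair
c2: i4&i5 mulh.MUL;sub.ALU  pair
c3: i6 xor.ALU  RAW r3
c4: i7&i8 sll.ALU;and.ALU  pair
c5: i9 st.MEM  no-port MEM/MEM
c6: i10 ld.MEM  tail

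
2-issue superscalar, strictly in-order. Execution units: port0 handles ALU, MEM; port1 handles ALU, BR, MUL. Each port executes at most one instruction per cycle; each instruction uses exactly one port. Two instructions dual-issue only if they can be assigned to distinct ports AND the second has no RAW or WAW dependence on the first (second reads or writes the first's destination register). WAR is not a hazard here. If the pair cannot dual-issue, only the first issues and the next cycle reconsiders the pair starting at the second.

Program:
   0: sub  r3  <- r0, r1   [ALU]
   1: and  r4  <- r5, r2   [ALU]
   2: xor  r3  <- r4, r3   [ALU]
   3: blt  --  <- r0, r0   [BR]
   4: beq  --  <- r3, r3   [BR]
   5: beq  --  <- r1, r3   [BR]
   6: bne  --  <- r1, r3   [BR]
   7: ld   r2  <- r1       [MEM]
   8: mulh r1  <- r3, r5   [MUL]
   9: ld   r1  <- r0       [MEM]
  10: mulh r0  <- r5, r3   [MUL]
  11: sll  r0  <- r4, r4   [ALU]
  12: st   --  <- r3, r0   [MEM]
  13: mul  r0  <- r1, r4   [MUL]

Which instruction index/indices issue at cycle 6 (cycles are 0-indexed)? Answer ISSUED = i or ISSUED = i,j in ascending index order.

ISSUED = 9,10

c0: i0&i1 sub+and  pair
c1: i2&i3 xor+blt  pair
c2: i4 beq  no-port BR/BR
c3: i5 beq  no-port BR/BR
c4: i6&i7 bne+ld  pair
c5: i8 mulh  WAW r1
c6: i9&i10 ld+mulh  pair
c7: i11 sll  RAW r0
c8: i12&i13 st+mul  pair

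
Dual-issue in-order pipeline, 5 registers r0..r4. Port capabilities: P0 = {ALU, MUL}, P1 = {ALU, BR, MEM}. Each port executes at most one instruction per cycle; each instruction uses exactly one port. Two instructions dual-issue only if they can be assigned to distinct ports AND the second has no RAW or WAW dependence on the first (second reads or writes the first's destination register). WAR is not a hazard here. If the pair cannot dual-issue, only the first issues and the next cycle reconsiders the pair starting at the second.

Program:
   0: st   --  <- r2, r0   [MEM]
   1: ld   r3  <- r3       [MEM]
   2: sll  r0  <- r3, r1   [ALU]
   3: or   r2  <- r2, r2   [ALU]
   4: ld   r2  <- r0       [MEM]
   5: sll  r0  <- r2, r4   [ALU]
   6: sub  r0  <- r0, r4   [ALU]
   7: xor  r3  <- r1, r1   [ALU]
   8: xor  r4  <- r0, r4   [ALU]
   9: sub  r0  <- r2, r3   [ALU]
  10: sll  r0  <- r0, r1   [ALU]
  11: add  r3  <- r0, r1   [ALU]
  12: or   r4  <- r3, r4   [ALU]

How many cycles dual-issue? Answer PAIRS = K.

  cy0 -> i0 (st) no-port MEM/MEM
  cy1 -> i1 (ld) RAW r3
  cy2 -> i2/i3 (sll/or) 2-wide
  cy3 -> i4 (ld) RAW r2
  cy4 -> i5 (sll) RAW+WAW r0
  cy5 -> i6/i7 (sub/xor) 2-wide
  cy6 -> i8/i9 (xor/sub) 2-wide
  cy7 -> i10 (sll) RAW r0
  cy8 -> i11 (add) RAW r3
  cy9 -> i12 (or) tail

PAIRS = 3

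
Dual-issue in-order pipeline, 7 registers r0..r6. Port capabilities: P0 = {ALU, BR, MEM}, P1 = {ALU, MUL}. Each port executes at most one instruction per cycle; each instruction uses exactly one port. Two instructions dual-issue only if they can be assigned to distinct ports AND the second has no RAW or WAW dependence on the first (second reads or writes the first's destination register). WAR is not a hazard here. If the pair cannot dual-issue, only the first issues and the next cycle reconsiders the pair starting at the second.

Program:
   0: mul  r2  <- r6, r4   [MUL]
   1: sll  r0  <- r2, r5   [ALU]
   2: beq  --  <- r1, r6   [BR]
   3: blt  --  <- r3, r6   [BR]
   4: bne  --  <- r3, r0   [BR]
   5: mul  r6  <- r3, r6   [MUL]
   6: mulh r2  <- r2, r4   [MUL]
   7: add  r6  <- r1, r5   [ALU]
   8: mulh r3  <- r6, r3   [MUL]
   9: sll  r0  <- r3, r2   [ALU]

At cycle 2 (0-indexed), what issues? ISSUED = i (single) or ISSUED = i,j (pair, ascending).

ISSUED = 3

c0: i0 mul.MUL  RAW r2
c1: i1&i2 sll.ALU/beq.BR  2-wide
c2: i3 blt.BR  no-port BR/BR
c3: i4&i5 bne.BR/mul.MUL  2-wide
c4: i6&i7 mulh.MUL/add.ALU  2-wide
c5: i8 mulh.MUL  RAW r3
c6: i9 sll.ALU  tail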